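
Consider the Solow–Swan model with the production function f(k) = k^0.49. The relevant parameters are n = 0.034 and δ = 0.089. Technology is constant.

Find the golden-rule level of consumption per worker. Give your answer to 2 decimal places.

At the golden rule, f'(k) = n + δ, so α·k^(α−1) = n + δ and k_gold = (α/(n + δ))^(1/(1−α)).
k_gold = (0.49/0.123)^(1/0.51) = 3.9837^1.9608 ≈ 15.0329
c_gold = f(k_gold) − (n + δ)·k_gold = 3.7736 − 0.123×15.0329 ≈ 1.9246

c_gold ≈ 1.92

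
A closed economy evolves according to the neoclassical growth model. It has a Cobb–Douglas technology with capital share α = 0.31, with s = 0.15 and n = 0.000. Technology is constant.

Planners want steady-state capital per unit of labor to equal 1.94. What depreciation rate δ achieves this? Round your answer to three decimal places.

δ ≈ 0.095

Steady state requires s·f(k) = (n + δ)·k, i.e. s·k^α = (n + δ)·k.
So s / (n + δ) = (k*)^(1−α) = 1.94^0.69 = 1.5797.
Therefore n + δ = s / 1.5797 = 0.15 / 1.5797 = 0.0950, so δ = 0.0950 − 0.000 = 0.0950.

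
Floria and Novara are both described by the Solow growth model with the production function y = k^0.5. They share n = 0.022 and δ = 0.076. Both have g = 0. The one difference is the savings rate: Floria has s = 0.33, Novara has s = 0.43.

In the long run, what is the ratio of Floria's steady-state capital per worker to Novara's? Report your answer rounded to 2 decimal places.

Steady-state k* = [s/(n + δ)]^(1/(1−α)), so the ratio is [ (s_F/(n + δ)_F) / (s_N/(n + δ)_N) ]^2.
s_F/(n + δ)_F = 0.33/0.098 = 3.3673; s_N/(n + δ)_N = 0.43/0.098 = 4.3878.
Ratio = (3.3673/4.3878)^2 = 0.7674^2 ≈ 0.5889

k*_F / k*_N ≈ 0.59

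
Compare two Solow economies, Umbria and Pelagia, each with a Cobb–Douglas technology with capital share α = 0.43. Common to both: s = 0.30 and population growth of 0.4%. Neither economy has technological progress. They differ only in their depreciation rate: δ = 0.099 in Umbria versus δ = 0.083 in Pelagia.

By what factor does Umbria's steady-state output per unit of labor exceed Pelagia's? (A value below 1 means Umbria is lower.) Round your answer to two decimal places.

Steady-state y* = [s/(n + δ)]^(α/(1−α)), so the ratio is [ (s_U/(n + δ)_U) / (s_P/(n + δ)_P) ]^0.7544.
s_U/(n + δ)_U = 0.30/0.103 = 2.9126; s_P/(n + δ)_P = 0.30/0.087 = 3.4483.
Ratio = (2.9126/3.4483)^0.7544 = 0.8446^0.7544 ≈ 0.8804

y*_U / y*_P ≈ 0.88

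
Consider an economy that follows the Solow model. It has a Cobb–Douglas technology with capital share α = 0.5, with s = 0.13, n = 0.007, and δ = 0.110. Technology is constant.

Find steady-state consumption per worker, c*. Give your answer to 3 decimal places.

In steady state, investment equals break-even investment: s·k^α = (n + δ)·k.
Dividing both sides by k: k^(1−α) = s / (n + δ).
k^0.5 = 0.13 / (0.007 + 0.110) = 0.13 / 0.117 = 1.1111
k* = 1.1111^(1/0.5) ≈ 1.2345
y* = (k*)^α = 1.2345^0.5 ≈ 1.1111
c* = (1 − s)·y* = (1 − 0.13) × 1.1111 ≈ 0.9667

c* = 0.967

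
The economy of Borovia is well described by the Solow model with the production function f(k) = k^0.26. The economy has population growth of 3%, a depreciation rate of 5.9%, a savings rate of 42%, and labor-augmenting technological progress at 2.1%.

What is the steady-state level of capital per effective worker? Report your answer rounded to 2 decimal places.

k* = 6.11

Steady state requires s·f(k) = (n + g + δ)·k, i.e. s·k^α = (n + g + δ)·k.
Dividing both sides by k: k^(1−α) = s / (n + g + δ).
k^0.74 = 0.42 / (0.030 + 0.021 + 0.059) = 0.42 / 0.110 = 3.8182
k* = 3.8182^(1/0.74) ≈ 6.1136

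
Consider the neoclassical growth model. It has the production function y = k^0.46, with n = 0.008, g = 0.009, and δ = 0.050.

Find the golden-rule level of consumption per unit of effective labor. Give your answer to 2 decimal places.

At the golden rule, f'(k) = n + g + δ, so α·k^(α−1) = n + g + δ and k_gold = (α/(n + g + δ))^(1/(1−α)).
k_gold = (0.46/0.067)^(1/0.54) = 6.8657^1.8519 ≈ 35.4370
c_gold = f(k_gold) − (n + g + δ)·k_gold = 5.1612 − 0.067×35.4370 ≈ 2.7869

c_gold ≈ 2.79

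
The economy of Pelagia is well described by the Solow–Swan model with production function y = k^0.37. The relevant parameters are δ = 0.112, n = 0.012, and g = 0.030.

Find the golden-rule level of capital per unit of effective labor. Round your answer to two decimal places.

k_gold ≈ 4.02

The golden rule sets f'(k) = n + g + δ, i.e. α·k^(α−1) = n + g + δ.
So k^(1−α) = α / (n + g + δ) = 0.37 / 0.154 = 2.4026.
k_gold = 2.4026^(1/0.63) ≈ 4.0203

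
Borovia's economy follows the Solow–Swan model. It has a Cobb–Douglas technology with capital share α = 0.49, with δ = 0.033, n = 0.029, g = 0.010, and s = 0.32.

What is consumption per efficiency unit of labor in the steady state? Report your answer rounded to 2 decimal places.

In steady state, investment equals break-even investment: s·k^α = (n + g + δ)·k.
Dividing both sides by k: k^(1−α) = s / (n + g + δ).
k^0.51 = 0.32 / (0.029 + 0.010 + 0.033) = 0.32 / 0.072 = 4.4444
k* = 4.4444^(1/0.51) ≈ 18.6304
y* = (k*)^α = 18.6304^0.49 ≈ 4.1919
c* = (1 − s)·y* = (1 − 0.32) × 4.1919 ≈ 2.8505

c* = 2.85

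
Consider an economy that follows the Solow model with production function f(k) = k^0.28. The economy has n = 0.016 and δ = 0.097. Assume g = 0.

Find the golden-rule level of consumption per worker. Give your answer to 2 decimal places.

c_gold ≈ 1.02

At the golden rule, f'(k) = n + δ, so α·k^(α−1) = n + δ and k_gold = (α/(n + δ))^(1/(1−α)).
k_gold = (0.28/0.113)^(1/0.72) = 2.4779^1.3889 ≈ 3.5265
c_gold = f(k_gold) − (n + δ)·k_gold = 1.4232 − 0.113×3.5265 ≈ 1.0247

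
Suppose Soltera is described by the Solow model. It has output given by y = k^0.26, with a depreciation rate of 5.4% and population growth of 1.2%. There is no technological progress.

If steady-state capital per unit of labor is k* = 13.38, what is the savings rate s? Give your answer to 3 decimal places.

At the steady state, Δk = 0, so s·k^α = (n + δ)·k.
So s / (n + δ) = (k*)^(1−α) = 13.38^0.74 = 6.8168.
Therefore s = 6.8168 × (n + δ) = 6.8168 × 0.066 = 0.4499.

s ≈ 0.450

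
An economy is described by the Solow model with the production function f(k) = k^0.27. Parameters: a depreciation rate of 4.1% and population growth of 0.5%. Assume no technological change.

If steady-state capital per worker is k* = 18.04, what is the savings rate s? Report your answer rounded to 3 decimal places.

s ≈ 0.380

At the steady state, Δk = 0, so s·k^α = (n + δ)·k.
So s / (n + δ) = (k*)^(1−α) = 18.04^0.73 = 8.2614.
Therefore s = 8.2614 × (n + δ) = 8.2614 × 0.046 = 0.3800.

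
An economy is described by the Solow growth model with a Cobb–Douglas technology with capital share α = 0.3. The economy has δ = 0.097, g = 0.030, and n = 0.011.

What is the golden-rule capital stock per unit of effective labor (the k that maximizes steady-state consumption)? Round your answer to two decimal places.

k_gold ≈ 3.03

The golden rule sets f'(k) = n + g + δ, i.e. α·k^(α−1) = n + g + δ.
So k^(1−α) = α / (n + g + δ) = 0.3 / 0.138 = 2.1739.
k_gold = 2.1739^(1/0.7) ≈ 3.0323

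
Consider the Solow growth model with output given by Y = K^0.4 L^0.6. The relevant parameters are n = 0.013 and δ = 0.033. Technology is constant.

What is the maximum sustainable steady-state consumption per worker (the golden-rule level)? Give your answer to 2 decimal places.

c_gold ≈ 2.54

At the golden rule, f'(k) = n + δ, so α·k^(α−1) = n + δ and k_gold = (α/(n + δ))^(1/(1−α)).
k_gold = (0.4/0.046)^(1/0.6) = 8.6957^1.6667 ≈ 36.7738
c_gold = f(k_gold) − (n + δ)·k_gold = 4.2288 − 0.046×36.7738 ≈ 2.5372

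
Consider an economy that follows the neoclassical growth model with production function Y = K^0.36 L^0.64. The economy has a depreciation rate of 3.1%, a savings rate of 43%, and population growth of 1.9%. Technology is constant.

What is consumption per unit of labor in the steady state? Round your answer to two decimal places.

c* ≈ 1.91

Steady state requires s·f(k) = (n + δ)·k, i.e. s·k^α = (n + δ)·k.
Rearranging, k^(1−α) = s / (n + δ).
k^0.64 = 0.43 / (0.019 + 0.031) = 0.43 / 0.050 = 8.6000
k* = 8.6000^(1/0.64) ≈ 28.8505
y* = (k*)^α = 28.8505^0.36 ≈ 3.3547
c* = (1 − s)·y* = (1 − 0.43) × 3.3547 ≈ 1.9122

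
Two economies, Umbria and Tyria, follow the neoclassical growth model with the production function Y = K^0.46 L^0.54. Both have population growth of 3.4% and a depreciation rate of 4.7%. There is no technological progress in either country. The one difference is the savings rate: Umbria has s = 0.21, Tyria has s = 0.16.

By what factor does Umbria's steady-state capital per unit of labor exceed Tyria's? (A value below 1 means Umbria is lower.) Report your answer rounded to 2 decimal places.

k*_U / k*_T ≈ 1.65

Steady-state k* = [s/(n + δ)]^(1/(1−α)), so the ratio is [ (s_U/(n + δ)_U) / (s_T/(n + δ)_T) ]^1.8519.
s_U/(n + δ)_U = 0.21/0.081 = 2.5926; s_T/(n + δ)_T = 0.16/0.081 = 1.9753.
Ratio = (2.5926/1.9753)^1.8519 = 1.3125^1.8519 ≈ 1.6547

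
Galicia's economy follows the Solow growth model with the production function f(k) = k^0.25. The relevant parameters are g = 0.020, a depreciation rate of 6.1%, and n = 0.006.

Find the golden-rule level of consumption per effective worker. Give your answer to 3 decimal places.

At the golden rule, f'(k) = n + g + δ, so α·k^(α−1) = n + g + δ and k_gold = (α/(n + g + δ))^(1/(1−α)).
k_gold = (0.25/0.087)^(1/0.75) = 2.8736^1.3333 ≈ 4.0853
c_gold = f(k_gold) − (n + g + δ)·k_gold = 1.4217 − 0.087×4.0853 ≈ 1.0663

c_gold ≈ 1.066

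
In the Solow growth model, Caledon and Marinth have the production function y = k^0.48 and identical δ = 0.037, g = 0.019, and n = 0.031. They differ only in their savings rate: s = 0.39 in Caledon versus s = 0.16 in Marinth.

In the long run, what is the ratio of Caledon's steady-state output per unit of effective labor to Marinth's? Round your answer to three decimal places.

ratio ≈ 2.276

Steady-state y* = [s/(n + g + δ)]^(α/(1−α)), so the ratio is [ (s_C/(n + g + δ)_C) / (s_M/(n + g + δ)_M) ]^0.9231.
s_C/(n + g + δ)_C = 0.39/0.087 = 4.4828; s_M/(n + g + δ)_M = 0.16/0.087 = 1.8391.
Ratio = (4.4828/1.8391)^0.9231 = 2.4375^0.9231 ≈ 2.2761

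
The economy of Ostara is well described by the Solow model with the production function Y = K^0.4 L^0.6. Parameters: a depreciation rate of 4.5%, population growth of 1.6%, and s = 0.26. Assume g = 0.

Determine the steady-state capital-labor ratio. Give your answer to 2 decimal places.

k* = 11.20

Steady state requires s·f(k) = (n + δ)·k, i.e. s·k^α = (n + δ)·k.
Rearranging, k^(1−α) = s / (n + δ).
k^0.6 = 0.26 / (0.016 + 0.045) = 0.26 / 0.061 = 4.2623
k* = 4.2623^(1/0.6) ≈ 11.2049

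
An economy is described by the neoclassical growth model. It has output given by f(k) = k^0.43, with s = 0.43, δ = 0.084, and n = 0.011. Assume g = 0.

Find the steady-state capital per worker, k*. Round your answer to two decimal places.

k* = 14.14

Steady state requires s·f(k) = (n + δ)·k, i.e. s·k^α = (n + δ)·k.
Dividing both sides by k: k^(1−α) = s / (n + δ).
k^0.57 = 0.43 / (0.011 + 0.084) = 0.43 / 0.095 = 4.5263
k* = 4.5263^(1/0.57) ≈ 14.1393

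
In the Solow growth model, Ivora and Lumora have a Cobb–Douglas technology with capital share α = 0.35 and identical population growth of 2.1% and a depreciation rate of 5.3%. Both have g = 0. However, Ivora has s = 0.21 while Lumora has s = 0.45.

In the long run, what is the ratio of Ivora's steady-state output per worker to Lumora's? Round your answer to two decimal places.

y*_I / y*_L ≈ 0.66

Steady-state y* = [s/(n + δ)]^(α/(1−α)), so the ratio is [ (s_I/(n + δ)_I) / (s_L/(n + δ)_L) ]^0.5385.
s_I/(n + δ)_I = 0.21/0.074 = 2.8378; s_L/(n + δ)_L = 0.45/0.074 = 6.0811.
Ratio = (2.8378/6.0811)^0.5385 = 0.4667^0.5385 ≈ 0.6634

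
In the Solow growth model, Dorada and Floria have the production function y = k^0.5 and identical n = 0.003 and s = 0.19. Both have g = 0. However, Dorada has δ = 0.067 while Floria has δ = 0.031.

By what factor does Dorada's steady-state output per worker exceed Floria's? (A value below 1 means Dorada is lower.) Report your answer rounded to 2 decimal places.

Steady-state y* = [s/(n + δ)]^(α/(1−α)), so the ratio is [ (s_D/(n + δ)_D) / (s_F/(n + δ)_F) ]^1.
s_D/(n + δ)_D = 0.19/0.070 = 2.7143; s_F/(n + δ)_F = 0.19/0.034 = 5.5882.
Ratio = (2.7143/5.5882)^1 = 0.4857^1 ≈ 0.4857

ratio ≈ 0.49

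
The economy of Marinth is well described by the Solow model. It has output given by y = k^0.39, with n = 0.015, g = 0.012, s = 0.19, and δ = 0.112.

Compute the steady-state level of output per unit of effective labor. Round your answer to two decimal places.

y* ≈ 1.22

In steady state, investment equals break-even investment: s·k^α = (n + g + δ)·k.
Dividing both sides by k: k^(1−α) = s / (n + g + δ).
k^0.61 = 0.19 / (0.015 + 0.012 + 0.112) = 0.19 / 0.139 = 1.3669
k* = 1.3669^(1/0.61) ≈ 1.6692
y* = (k*)^α = 1.6692^0.39 ≈ 1.2212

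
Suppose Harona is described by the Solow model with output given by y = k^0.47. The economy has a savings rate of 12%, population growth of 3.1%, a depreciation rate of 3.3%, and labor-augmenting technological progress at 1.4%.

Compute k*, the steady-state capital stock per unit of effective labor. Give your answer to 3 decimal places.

Steady state requires s·f(k) = (n + g + δ)·k, i.e. s·k^α = (n + g + δ)·k.
Dividing both sides by k: k^(1−α) = s / (n + g + δ).
k^0.53 = 0.12 / (0.031 + 0.014 + 0.033) = 0.12 / 0.078 = 1.5385
k* = 1.5385^(1/0.53) ≈ 2.2543

k* = 2.254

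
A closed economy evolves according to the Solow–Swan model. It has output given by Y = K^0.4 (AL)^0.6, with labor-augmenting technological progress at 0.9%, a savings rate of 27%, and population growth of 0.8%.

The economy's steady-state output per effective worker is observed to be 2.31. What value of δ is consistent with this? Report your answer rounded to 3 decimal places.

δ ≈ 0.060

In steady state, investment equals break-even investment: s·k^α = (n + g + δ)·k.
Since y* = [s/(n + g + δ)]^(α/(1−α)), we have s/(n + g + δ) = (y*)^((1−α)/α) = 2.31^1.5 = 3.5109.
Therefore n + g + δ = s / 3.5109 = 0.27 / 3.5109 = 0.0769, so δ = 0.0769 − 0.017 = 0.0599.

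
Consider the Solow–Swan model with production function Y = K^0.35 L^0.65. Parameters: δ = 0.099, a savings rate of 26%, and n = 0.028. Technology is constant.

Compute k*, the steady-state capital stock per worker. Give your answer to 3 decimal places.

k* = 3.011

At the steady state, Δk = 0, so s·k^α = (n + δ)·k.
Rearranging, k^(1−α) = s / (n + δ).
k^0.65 = 0.26 / (0.028 + 0.099) = 0.26 / 0.127 = 2.0472
k* = 2.0472^(1/0.65) ≈ 3.0110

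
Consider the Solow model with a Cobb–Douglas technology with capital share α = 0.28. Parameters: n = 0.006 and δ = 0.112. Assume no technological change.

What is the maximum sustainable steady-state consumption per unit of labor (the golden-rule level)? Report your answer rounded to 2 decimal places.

c_gold ≈ 1.01

At the golden rule, f'(k) = n + δ, so α·k^(α−1) = n + δ and k_gold = (α/(n + δ))^(1/(1−α)).
k_gold = (0.28/0.118)^(1/0.72) = 2.3729^1.3889 ≈ 3.3207
c_gold = f(k_gold) − (n + δ)·k_gold = 1.3994 − 0.118×3.3207 ≈ 1.0076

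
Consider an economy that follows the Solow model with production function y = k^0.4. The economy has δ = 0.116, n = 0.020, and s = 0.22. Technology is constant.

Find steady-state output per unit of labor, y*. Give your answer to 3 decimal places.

Steady state requires s·f(k) = (n + δ)·k, i.e. s·k^α = (n + δ)·k.
Dividing both sides by k: k^(1−α) = s / (n + δ).
k^0.6 = 0.22 / (0.020 + 0.116) = 0.22 / 0.136 = 1.6176
k* = 1.6176^(1/0.6) ≈ 2.2290
y* = (k*)^α = 2.2290^0.4 ≈ 1.3780

y* ≈ 1.378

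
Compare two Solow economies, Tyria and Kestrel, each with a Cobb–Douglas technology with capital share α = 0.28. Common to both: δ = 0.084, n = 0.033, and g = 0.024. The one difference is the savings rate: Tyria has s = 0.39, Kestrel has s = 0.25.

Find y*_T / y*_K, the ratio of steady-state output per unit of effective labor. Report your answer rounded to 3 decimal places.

y*_T / y*_K ≈ 1.189

Steady-state y* = [s/(n + g + δ)]^(α/(1−α)), so the ratio is [ (s_T/(n + g + δ)_T) / (s_K/(n + g + δ)_K) ]^0.3889.
s_T/(n + g + δ)_T = 0.39/0.141 = 2.7660; s_K/(n + g + δ)_K = 0.25/0.141 = 1.7730.
Ratio = (2.7660/1.7730)^0.3889 = 1.5601^0.3889 ≈ 1.1888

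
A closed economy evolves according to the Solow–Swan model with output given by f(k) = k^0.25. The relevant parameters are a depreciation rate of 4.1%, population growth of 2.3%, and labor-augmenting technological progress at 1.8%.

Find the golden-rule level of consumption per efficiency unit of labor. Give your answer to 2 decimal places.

At the golden rule, f'(k) = n + g + δ, so α·k^(α−1) = n + g + δ and k_gold = (α/(n + g + δ))^(1/(1−α)).
k_gold = (0.25/0.082)^(1/0.75) = 3.0488^1.3333 ≈ 4.4207
c_gold = f(k_gold) − (n + g + δ)·k_gold = 1.4500 − 0.082×4.4207 ≈ 1.0875

c_gold ≈ 1.09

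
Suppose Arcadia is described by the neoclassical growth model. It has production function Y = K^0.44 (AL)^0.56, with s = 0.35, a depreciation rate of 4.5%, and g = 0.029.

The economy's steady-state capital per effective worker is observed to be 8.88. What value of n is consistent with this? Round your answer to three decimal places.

n ≈ 0.029

In steady state, investment equals break-even investment: s·k^α = (n + g + δ)·k.
So s / (n + g + δ) = (k*)^(1−α) = 8.88^0.56 = 3.3971.
Therefore n + g + δ = s / 3.3971 = 0.35 / 3.3971 = 0.1030, so n = 0.1030 − 0.074 = 0.0290.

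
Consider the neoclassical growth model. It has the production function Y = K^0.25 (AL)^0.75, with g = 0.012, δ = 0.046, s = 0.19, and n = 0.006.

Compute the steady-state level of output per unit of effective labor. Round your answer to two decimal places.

At the steady state, Δk = 0, so s·k^α = (n + g + δ)·k.
Rearranging, k^(1−α) = s / (n + g + δ).
k^0.75 = 0.19 / (0.006 + 0.012 + 0.046) = 0.19 / 0.064 = 2.9688
k* = 2.9688^(1/0.75) ≈ 4.2669
y* = (k*)^α = 4.2669^0.25 ≈ 1.4372

y* ≈ 1.44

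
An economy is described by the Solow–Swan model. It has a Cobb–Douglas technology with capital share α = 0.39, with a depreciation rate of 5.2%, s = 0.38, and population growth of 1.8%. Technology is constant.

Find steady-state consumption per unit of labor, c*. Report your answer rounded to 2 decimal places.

c* = 1.83

At the steady state, Δk = 0, so s·k^α = (n + δ)·k.
Dividing both sides by k: k^(1−α) = s / (n + δ).
k^0.61 = 0.38 / (0.018 + 0.052) = 0.38 / 0.070 = 5.4286
k* = 5.4286^(1/0.61) ≈ 16.0106
y* = (k*)^α = 16.0106^0.39 ≈ 2.9493
c* = (1 − s)·y* = (1 − 0.38) × 2.9493 ≈ 1.8286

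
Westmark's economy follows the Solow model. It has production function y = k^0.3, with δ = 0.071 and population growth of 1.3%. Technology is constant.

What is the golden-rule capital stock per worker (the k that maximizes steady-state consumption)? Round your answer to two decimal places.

k_gold ≈ 6.16

The golden rule sets f'(k) = n + δ, i.e. α·k^(α−1) = n + δ.
So k^(1−α) = α / (n + δ) = 0.3 / 0.084 = 3.5714.
k_gold = 3.5714^(1/0.7) ≈ 6.1627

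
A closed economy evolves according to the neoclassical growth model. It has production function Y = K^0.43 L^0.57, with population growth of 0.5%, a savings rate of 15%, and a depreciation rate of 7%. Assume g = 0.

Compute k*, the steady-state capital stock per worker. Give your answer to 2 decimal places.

In steady state, investment equals break-even investment: s·k^α = (n + δ)·k.
Dividing both sides by k: k^(1−α) = s / (n + δ).
k^0.57 = 0.15 / (0.005 + 0.070) = 0.15 / 0.075 = 2.0000
k* = 2.0000^(1/0.57) ≈ 3.3738

k* = 3.37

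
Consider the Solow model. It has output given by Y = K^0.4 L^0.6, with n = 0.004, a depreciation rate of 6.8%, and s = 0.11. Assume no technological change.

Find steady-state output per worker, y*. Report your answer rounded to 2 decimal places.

Steady state requires s·f(k) = (n + δ)·k, i.e. s·k^α = (n + δ)·k.
Dividing both sides by k: k^(1−α) = s / (n + δ).
k^0.6 = 0.11 / (0.004 + 0.068) = 0.11 / 0.072 = 1.5278
k* = 1.5278^(1/0.6) ≈ 2.0266
y* = (k*)^α = 2.0266^0.4 ≈ 1.3265

y* ≈ 1.33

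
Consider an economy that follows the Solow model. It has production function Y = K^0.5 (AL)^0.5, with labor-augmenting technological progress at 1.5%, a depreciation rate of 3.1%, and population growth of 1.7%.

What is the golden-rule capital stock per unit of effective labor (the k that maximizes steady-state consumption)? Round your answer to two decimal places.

The golden rule sets f'(k) = n + g + δ, i.e. α·k^(α−1) = n + g + δ.
So k^(1−α) = α / (n + g + δ) = 0.5 / 0.063 = 7.9365.
k_gold = 7.9365^(1/0.5) ≈ 62.9880

k_gold ≈ 62.99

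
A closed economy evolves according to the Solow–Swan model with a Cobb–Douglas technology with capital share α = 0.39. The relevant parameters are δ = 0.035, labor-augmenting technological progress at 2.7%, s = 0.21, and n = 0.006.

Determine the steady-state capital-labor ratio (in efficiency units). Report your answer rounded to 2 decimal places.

k* = 6.35

At the steady state, Δk = 0, so s·k^α = (n + g + δ)·k.
Rearranging, k^(1−α) = s / (n + g + δ).
k^0.61 = 0.21 / (0.006 + 0.027 + 0.035) = 0.21 / 0.068 = 3.0882
k* = 3.0882^(1/0.61) ≈ 6.3503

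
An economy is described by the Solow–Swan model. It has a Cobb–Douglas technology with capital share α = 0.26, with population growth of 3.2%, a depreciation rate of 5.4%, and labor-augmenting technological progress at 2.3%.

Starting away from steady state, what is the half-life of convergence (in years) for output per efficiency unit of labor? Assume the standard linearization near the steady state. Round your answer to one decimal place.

Near the steady state the convergence rate is λ = (1 − α)(n + g + δ).
λ = (1 − 0.26) × 0.109 = 0.74 × 0.109 = 0.08066
Half-life = ln 2 / λ = 0.6931 / 0.08066 ≈ 8.59 years

half-life ≈ 8.6 years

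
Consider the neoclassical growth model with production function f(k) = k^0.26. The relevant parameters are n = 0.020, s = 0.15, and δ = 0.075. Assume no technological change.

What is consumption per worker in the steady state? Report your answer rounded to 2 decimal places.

Steady state requires s·f(k) = (n + δ)·k, i.e. s·k^α = (n + δ)·k.
Dividing both sides by k: k^(1−α) = s / (n + δ).
k^0.74 = 0.15 / (0.020 + 0.075) = 0.15 / 0.095 = 1.5789
k* = 1.5789^(1/0.74) ≈ 1.8537
y* = (k*)^α = 1.8537^0.26 ≈ 1.1741
c* = (1 − s)·y* = (1 − 0.15) × 1.1741 ≈ 0.9980

c* ≈ 1.00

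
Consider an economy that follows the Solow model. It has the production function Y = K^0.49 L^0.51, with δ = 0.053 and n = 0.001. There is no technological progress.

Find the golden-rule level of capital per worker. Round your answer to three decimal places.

k_gold ≈ 75.517

The golden rule sets f'(k) = n + δ, i.e. α·k^(α−1) = n + δ.
So k^(1−α) = α / (n + δ) = 0.49 / 0.054 = 9.0741.
k_gold = 9.0741^(1/0.51) ≈ 75.5173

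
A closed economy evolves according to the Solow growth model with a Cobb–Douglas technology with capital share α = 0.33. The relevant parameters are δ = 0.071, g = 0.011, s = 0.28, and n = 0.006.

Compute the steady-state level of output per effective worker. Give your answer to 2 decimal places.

Steady state requires s·f(k) = (n + g + δ)·k, i.e. s·k^α = (n + g + δ)·k.
Rearranging, k^(1−α) = s / (n + g + δ).
k^0.67 = 0.28 / (0.006 + 0.011 + 0.071) = 0.28 / 0.088 = 3.1818
k* = 3.1818^(1/0.67) ≈ 5.6268
y* = (k*)^α = 5.6268^0.33 ≈ 1.7684

y* ≈ 1.77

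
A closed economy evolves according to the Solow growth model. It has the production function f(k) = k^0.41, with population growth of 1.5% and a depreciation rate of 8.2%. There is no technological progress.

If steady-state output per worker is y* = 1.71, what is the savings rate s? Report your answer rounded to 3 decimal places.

Steady state requires s·f(k) = (n + δ)·k, i.e. s·k^α = (n + δ)·k.
Since y* = [s/(n + δ)]^(α/(1−α)), we have s/(n + δ) = (y*)^((1−α)/α) = 1.71^1.439 = 2.1641.
Therefore s = 2.1641 × (n + δ) = 2.1641 × 0.097 = 0.2099.

s ≈ 0.210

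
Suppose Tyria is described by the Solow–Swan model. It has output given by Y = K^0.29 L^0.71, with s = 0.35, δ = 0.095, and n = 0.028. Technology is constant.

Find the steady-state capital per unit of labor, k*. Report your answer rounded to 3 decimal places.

In steady state, investment equals break-even investment: s·k^α = (n + δ)·k.
Dividing both sides by k: k^(1−α) = s / (n + δ).
k^0.71 = 0.35 / (0.028 + 0.095) = 0.35 / 0.123 = 2.8455
k* = 2.8455^(1/0.71) ≈ 4.3617

k* = 4.362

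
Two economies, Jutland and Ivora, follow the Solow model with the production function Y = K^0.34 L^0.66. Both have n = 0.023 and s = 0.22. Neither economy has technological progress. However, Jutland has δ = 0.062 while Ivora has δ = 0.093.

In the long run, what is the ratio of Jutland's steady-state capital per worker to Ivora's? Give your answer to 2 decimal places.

Steady-state k* = [s/(n + δ)]^(1/(1−α)), so the ratio is [ (s_J/(n + δ)_J) / (s_I/(n + δ)_I) ]^1.5152.
s_J/(n + δ)_J = 0.22/0.085 = 2.5882; s_I/(n + δ)_I = 0.22/0.116 = 1.8966.
Ratio = (2.5882/1.8966)^1.5152 = 1.3647^1.5152 ≈ 1.6018

ratio ≈ 1.60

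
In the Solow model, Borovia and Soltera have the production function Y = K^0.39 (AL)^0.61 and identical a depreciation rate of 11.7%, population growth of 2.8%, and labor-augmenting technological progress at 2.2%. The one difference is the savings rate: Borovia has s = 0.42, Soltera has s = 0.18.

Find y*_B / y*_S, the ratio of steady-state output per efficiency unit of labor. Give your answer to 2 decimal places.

y*_B / y*_S ≈ 1.72

Steady-state y* = [s/(n + g + δ)]^(α/(1−α)), so the ratio is [ (s_B/(n + g + δ)_B) / (s_S/(n + g + δ)_S) ]^0.6393.
s_B/(n + g + δ)_B = 0.42/0.167 = 2.5150; s_S/(n + g + δ)_S = 0.18/0.167 = 1.0778.
Ratio = (2.5150/1.0778)^0.6393 = 2.3335^0.6393 ≈ 1.7190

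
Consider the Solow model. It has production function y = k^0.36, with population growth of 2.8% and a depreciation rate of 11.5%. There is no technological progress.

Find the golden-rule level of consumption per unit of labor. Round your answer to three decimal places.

At the golden rule, f'(k) = n + δ, so α·k^(α−1) = n + δ and k_gold = (α/(n + δ))^(1/(1−α)).
k_gold = (0.36/0.143)^(1/0.64) = 2.5175^1.5625 ≈ 4.2317
c_gold = f(k_gold) − (n + δ)·k_gold = 1.6809 − 0.143×4.2317 ≈ 1.0758

c_gold ≈ 1.076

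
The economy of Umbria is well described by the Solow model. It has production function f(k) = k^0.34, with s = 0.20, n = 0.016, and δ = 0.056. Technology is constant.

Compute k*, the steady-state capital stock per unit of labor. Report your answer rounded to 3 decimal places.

k* ≈ 4.702

In steady state, investment equals break-even investment: s·k^α = (n + δ)·k.
Rearranging, k^(1−α) = s / (n + δ).
k^0.66 = 0.20 / (0.016 + 0.056) = 0.20 / 0.072 = 2.7778
k* = 2.7778^(1/0.66) ≈ 4.7019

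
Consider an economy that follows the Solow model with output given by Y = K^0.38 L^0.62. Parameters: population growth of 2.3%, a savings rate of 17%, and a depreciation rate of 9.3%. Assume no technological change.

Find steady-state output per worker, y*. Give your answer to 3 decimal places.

y* ≈ 1.264

In steady state, investment equals break-even investment: s·k^α = (n + δ)·k.
Rearranging, k^(1−α) = s / (n + δ).
k^0.62 = 0.17 / (0.023 + 0.093) = 0.17 / 0.116 = 1.4655
k* = 1.4655^(1/0.62) ≈ 1.8523
y* = (k*)^α = 1.8523^0.38 ≈ 1.2640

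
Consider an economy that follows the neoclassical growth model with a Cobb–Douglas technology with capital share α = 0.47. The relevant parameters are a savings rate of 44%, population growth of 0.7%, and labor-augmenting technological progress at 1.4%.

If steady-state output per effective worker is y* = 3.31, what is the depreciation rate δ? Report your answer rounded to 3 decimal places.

δ ≈ 0.093

Steady state requires s·f(k) = (n + g + δ)·k, i.e. s·k^α = (n + g + δ)·k.
Since y* = [s/(n + g + δ)]^(α/(1−α)), we have s/(n + g + δ) = (y*)^((1−α)/α) = 3.31^1.1277 = 3.8566.
Therefore n + g + δ = s / 3.8566 = 0.44 / 3.8566 = 0.1141, so δ = 0.1141 − 0.021 = 0.0931.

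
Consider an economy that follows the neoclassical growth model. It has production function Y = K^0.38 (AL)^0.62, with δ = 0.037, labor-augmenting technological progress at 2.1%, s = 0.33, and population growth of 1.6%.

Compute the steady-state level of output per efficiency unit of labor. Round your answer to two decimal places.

y* = 2.50

At the steady state, Δk = 0, so s·k^α = (n + g + δ)·k.
Rearranging, k^(1−α) = s / (n + g + δ).
k^0.62 = 0.33 / (0.016 + 0.021 + 0.037) = 0.33 / 0.074 = 4.4595
k* = 4.4595^(1/0.62) ≈ 11.1490
y* = (k*)^α = 11.1490^0.38 ≈ 2.5001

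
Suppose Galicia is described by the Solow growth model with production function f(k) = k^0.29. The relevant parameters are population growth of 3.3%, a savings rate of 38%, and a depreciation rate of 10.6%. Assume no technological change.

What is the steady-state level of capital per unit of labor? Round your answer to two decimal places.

At the steady state, Δk = 0, so s·k^α = (n + δ)·k.
Rearranging, k^(1−α) = s / (n + δ).
k^0.71 = 0.38 / (0.033 + 0.106) = 0.38 / 0.139 = 2.7338
k* = 2.7338^(1/0.71) ≈ 4.1225

k* ≈ 4.12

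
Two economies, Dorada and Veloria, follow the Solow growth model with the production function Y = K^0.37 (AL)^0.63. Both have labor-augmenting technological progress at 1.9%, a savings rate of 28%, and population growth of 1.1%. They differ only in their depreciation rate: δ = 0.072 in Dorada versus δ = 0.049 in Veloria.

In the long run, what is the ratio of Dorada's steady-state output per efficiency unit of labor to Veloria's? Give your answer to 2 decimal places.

ratio ≈ 0.86

Steady-state y* = [s/(n + g + δ)]^(α/(1−α)), so the ratio is [ (s_D/(n + g + δ)_D) / (s_V/(n + g + δ)_V) ]^0.5873.
s_D/(n + g + δ)_D = 0.28/0.102 = 2.7451; s_V/(n + g + δ)_V = 0.28/0.079 = 3.5443.
Ratio = (2.7451/3.5443)^0.5873 = 0.7745^0.5873 ≈ 0.8606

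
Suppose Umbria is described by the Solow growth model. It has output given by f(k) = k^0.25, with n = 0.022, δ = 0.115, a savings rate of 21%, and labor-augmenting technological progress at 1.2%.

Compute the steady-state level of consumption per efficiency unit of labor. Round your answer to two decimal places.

Steady state requires s·f(k) = (n + g + δ)·k, i.e. s·k^α = (n + g + δ)·k.
Dividing both sides by k: k^(1−α) = s / (n + g + δ).
k^0.75 = 0.21 / (0.022 + 0.012 + 0.115) = 0.21 / 0.149 = 1.4094
k* = 1.4094^(1/0.75) ≈ 1.5802
y* = (k*)^α = 1.5802^0.25 ≈ 1.1212
c* = (1 − s)·y* = (1 − 0.21) × 1.1212 ≈ 0.8857

c* = 0.89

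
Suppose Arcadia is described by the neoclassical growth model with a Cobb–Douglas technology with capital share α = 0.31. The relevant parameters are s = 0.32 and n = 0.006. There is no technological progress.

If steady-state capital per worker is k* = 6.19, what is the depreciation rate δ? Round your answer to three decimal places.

Steady state requires s·f(k) = (n + δ)·k, i.e. s·k^α = (n + δ)·k.
So s / (n + δ) = (k*)^(1−α) = 6.19^0.69 = 3.5178.
Therefore n + δ = s / 3.5178 = 0.32 / 3.5178 = 0.0910, so δ = 0.0910 − 0.006 = 0.0850.

δ ≈ 0.085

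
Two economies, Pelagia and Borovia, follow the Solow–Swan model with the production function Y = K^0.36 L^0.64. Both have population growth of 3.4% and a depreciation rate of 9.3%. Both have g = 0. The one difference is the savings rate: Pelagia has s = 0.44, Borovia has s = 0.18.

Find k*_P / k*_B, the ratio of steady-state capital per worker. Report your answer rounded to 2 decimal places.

Steady-state k* = [s/(n + δ)]^(1/(1−α)), so the ratio is [ (s_P/(n + δ)_P) / (s_B/(n + δ)_B) ]^1.5625.
s_P/(n + δ)_P = 0.44/0.127 = 3.4646; s_B/(n + δ)_B = 0.18/0.127 = 1.4173.
Ratio = (3.4646/1.4173)^1.5625 = 2.4445^1.5625 ≈ 4.0415

k*_P / k*_B ≈ 4.04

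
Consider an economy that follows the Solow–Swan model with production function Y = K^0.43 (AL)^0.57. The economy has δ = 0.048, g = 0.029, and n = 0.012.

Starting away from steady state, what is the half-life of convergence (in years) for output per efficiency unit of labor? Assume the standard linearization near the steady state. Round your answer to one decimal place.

Near the steady state the convergence rate is λ = (1 − α)(n + g + δ).
λ = (1 − 0.43) × 0.089 = 0.57 × 0.089 = 0.05073
Half-life = ln 2 / λ = 0.6931 / 0.05073 ≈ 13.66 years

about 13.7 years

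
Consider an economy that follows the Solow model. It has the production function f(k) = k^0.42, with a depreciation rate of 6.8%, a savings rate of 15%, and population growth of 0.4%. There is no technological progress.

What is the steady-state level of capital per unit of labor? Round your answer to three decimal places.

k* ≈ 3.545

At the steady state, Δk = 0, so s·k^α = (n + δ)·k.
Dividing both sides by k: k^(1−α) = s / (n + δ).
k^0.58 = 0.15 / (0.004 + 0.068) = 0.15 / 0.072 = 2.0833
k* = 2.0833^(1/0.58) ≈ 3.5446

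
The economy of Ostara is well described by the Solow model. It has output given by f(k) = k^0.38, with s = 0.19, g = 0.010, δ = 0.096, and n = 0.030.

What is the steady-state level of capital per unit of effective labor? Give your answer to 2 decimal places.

Steady state requires s·f(k) = (n + g + δ)·k, i.e. s·k^α = (n + g + δ)·k.
Rearranging, k^(1−α) = s / (n + g + δ).
k^0.62 = 0.19 / (0.030 + 0.010 + 0.096) = 0.19 / 0.136 = 1.3971
k* = 1.3971^(1/0.62) ≈ 1.7149

k* ≈ 1.71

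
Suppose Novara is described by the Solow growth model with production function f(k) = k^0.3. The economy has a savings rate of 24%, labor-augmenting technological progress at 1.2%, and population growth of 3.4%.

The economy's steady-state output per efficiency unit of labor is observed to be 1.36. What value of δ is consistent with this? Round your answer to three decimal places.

δ ≈ 0.071

Steady state requires s·f(k) = (n + g + δ)·k, i.e. s·k^α = (n + g + δ)·k.
Since y* = [s/(n + g + δ)]^(α/(1−α)), we have s/(n + g + δ) = (y*)^((1−α)/α) = 1.36^2.3333 = 2.0492.
Therefore n + g + δ = s / 2.0492 = 0.24 / 2.0492 = 0.1171, so δ = 0.1171 − 0.046 = 0.0711.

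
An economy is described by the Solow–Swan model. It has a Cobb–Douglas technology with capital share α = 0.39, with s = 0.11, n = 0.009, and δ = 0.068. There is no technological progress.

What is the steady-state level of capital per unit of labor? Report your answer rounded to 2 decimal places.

k* ≈ 1.79

In steady state, investment equals break-even investment: s·k^α = (n + δ)·k.
Rearranging, k^(1−α) = s / (n + δ).
k^0.61 = 0.11 / (0.009 + 0.068) = 0.11 / 0.077 = 1.4286
k* = 1.4286^(1/0.61) ≈ 1.7945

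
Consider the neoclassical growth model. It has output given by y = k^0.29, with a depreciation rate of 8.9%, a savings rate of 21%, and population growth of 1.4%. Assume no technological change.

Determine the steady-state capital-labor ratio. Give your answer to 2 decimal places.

k* = 2.73

Steady state requires s·f(k) = (n + δ)·k, i.e. s·k^α = (n + δ)·k.
Dividing both sides by k: k^(1−α) = s / (n + δ).
k^0.71 = 0.21 / (0.014 + 0.089) = 0.21 / 0.103 = 2.0388
k* = 2.0388^(1/0.71) ≈ 2.7273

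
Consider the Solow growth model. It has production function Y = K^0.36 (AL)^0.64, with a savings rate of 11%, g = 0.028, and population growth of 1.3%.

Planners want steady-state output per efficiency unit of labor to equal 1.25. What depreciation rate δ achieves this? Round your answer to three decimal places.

δ ≈ 0.033

In steady state, investment equals break-even investment: s·k^α = (n + g + δ)·k.
Since y* = [s/(n + g + δ)]^(α/(1−α)), we have s/(n + g + δ) = (y*)^((1−α)/α) = 1.25^1.7778 = 1.4869.
Therefore n + g + δ = s / 1.4869 = 0.11 / 1.4869 = 0.0740, so δ = 0.0740 − 0.041 = 0.0330.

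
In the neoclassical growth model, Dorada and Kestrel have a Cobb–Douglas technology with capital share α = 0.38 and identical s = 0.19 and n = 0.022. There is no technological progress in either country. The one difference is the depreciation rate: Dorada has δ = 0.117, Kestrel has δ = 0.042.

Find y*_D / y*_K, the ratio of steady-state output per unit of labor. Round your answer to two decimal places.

y*_D / y*_K ≈ 0.62

Steady-state y* = [s/(n + δ)]^(α/(1−α)), so the ratio is [ (s_D/(n + δ)_D) / (s_K/(n + δ)_K) ]^0.6129.
s_D/(n + δ)_D = 0.19/0.139 = 1.3669; s_K/(n + δ)_K = 0.19/0.064 = 2.9688.
Ratio = (1.3669/2.9688)^0.6129 = 0.4604^0.6129 ≈ 0.6216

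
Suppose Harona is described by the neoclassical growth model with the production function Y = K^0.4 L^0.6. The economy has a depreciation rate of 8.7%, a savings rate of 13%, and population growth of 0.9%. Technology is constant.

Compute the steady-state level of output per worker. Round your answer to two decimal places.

y* ≈ 1.22

Steady state requires s·f(k) = (n + δ)·k, i.e. s·k^α = (n + δ)·k.
Rearranging, k^(1−α) = s / (n + δ).
k^0.6 = 0.13 / (0.009 + 0.087) = 0.13 / 0.096 = 1.3542
k* = 1.3542^(1/0.6) ≈ 1.6576
y* = (k*)^α = 1.6576^0.4 ≈ 1.2240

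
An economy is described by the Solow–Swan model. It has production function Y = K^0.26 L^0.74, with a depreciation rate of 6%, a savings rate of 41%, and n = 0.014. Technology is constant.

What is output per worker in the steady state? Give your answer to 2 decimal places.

y* = 1.82

At the steady state, Δk = 0, so s·k^α = (n + δ)·k.
Dividing both sides by k: k^(1−α) = s / (n + δ).
k^0.74 = 0.41 / (0.014 + 0.060) = 0.41 / 0.074 = 5.5405
k* = 5.5405^(1/0.74) ≈ 10.1110
y* = (k*)^α = 10.1110^0.26 ≈ 1.8249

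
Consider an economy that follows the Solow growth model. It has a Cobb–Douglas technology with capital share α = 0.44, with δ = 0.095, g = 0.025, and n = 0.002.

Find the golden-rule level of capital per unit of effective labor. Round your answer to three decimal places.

The golden rule sets f'(k) = n + g + δ, i.e. α·k^(α−1) = n + g + δ.
So k^(1−α) = α / (n + g + δ) = 0.44 / 0.122 = 3.6066.
k_gold = 3.6066^(1/0.56) ≈ 9.8814

k_gold ≈ 9.881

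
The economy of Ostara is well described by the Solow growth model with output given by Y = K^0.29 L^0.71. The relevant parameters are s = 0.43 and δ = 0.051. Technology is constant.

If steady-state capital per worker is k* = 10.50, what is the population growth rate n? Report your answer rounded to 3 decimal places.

At the steady state, Δk = 0, so s·k^α = (n + δ)·k.
So s / (n + δ) = (k*)^(1−α) = 10.50^0.71 = 5.3094.
Therefore n + δ = s / 5.3094 = 0.43 / 5.3094 = 0.0810, so n = 0.0810 − 0.051 = 0.0300.

n ≈ 0.030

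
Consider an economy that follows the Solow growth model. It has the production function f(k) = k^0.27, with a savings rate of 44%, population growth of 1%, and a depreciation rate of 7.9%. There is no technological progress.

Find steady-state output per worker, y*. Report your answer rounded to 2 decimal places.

In steady state, investment equals break-even investment: s·k^α = (n + δ)·k.
Dividing both sides by k: k^(1−α) = s / (n + δ).
k^0.73 = 0.44 / (0.010 + 0.079) = 0.44 / 0.089 = 4.9438
k* = 4.9438^(1/0.73) ≈ 8.9283
y* = (k*)^α = 8.9283^0.27 ≈ 1.8060

y* = 1.81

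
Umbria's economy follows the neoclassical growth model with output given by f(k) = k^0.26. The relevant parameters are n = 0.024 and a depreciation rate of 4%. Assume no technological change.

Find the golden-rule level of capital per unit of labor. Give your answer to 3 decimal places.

k_gold ≈ 6.648

The golden rule sets f'(k) = n + δ, i.e. α·k^(α−1) = n + δ.
So k^(1−α) = α / (n + δ) = 0.26 / 0.064 = 4.0625.
k_gold = 4.0625^(1/0.74) ≈ 6.6480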